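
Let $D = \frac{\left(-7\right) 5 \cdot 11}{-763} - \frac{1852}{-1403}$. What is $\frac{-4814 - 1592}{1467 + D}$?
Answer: $- \frac{489825181}{112311471} \approx -4.3613$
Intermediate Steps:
$D = \frac{279033}{152927}$ ($D = \left(-35\right) 11 \left(- \frac{1}{763}\right) - - \frac{1852}{1403} = \left(-385\right) \left(- \frac{1}{763}\right) + \frac{1852}{1403} = \frac{55}{109} + \frac{1852}{1403} = \frac{279033}{152927} \approx 1.8246$)
$\frac{-4814 - 1592}{1467 + D} = \frac{-4814 - 1592}{1467 + \frac{279033}{152927}} = - \frac{6406}{\frac{224622942}{152927}} = \left(-6406\right) \frac{152927}{224622942} = - \frac{489825181}{112311471}$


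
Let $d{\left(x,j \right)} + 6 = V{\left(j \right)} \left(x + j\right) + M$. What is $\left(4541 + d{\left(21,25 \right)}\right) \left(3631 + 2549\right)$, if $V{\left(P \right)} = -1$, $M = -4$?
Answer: $27717300$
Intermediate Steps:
$d{\left(x,j \right)} = -10 - j - x$ ($d{\left(x,j \right)} = -6 - \left(4 + j + x\right) = -10 - j - x$)
$\left(4541 + d{\left(21,25 \right)}\right) \left(3631 + 2549\right) = \left(4541 - 56\right) \left(3631 + 2549\right) = \left(4541 - 56\right) 6180 = 4485 \cdot 6180 = 27717300$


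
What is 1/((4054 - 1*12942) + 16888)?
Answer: 1/8000 ≈ 0.00012500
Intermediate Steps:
1/((4054 - 1*12942) + 16888) = 1/((4054 - 12942) + 16888) = 1/(-8888 + 16888) = 1/8000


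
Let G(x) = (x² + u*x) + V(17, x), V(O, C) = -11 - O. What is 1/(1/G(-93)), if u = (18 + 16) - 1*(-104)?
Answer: -4213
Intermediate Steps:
u = 138 (u = 34 + 104 = 138)
G(x) = -28 + x² + 138*x (G(x) = (x² + 138*x) + (-11 - 1*17) = (x² + 138*x) + (-11 - 17) = (x² + 138*x) - 28 = -28 + x² + 138*x)
1/(1/G(-93)) = 1/(1/(-28 + (-93)² + 138*(-93))) = 1/(1/(-28 + 8649 - 12834)) = 1/(1/(-4213)) = 1/(-1/4213) = -4213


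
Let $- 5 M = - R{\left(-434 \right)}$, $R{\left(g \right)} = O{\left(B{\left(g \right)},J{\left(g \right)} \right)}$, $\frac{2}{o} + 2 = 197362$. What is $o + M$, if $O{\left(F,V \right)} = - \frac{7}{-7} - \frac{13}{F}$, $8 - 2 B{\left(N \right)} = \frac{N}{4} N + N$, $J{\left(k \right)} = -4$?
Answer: $\frac{184236995}{920625192} \approx 0.20012$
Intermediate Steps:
$B{\left(N \right)} = 4 - \frac{N}{2} - \frac{N^{2}}{8}$ ($B{\left(N \right)} = 4 - \frac{\frac{N}{4} N + N}{2} = 4 - \frac{\frac{N^{2}}{4} + N}{2} = 4 - \frac{N + \frac{N^{2}}{4}}{2} = 4 - \left(\frac{N}{2} + \frac{N^{2}}{8}\right) = 4 - \frac{N}{2} - \frac{N^{2}}{8}$)
$O{\left(F,V \right)} = 1 - \frac{13}{F}$ ($O{\left(F,V \right)} = \left(-7\right) \left(- \frac{1}{7}\right) - \frac{13}{F} = 1 - \frac{13}{F}$)
$o = \frac{1}{98680}$ ($o = \frac{2}{-2 + 197362} = \frac{2}{197360} = 2 \cdot \frac{1}{197360} = \frac{1}{98680} \approx 1.0134 \cdot 10^{-5}$)
$R{\left(g \right)} = \frac{-9 - \frac{g}{2} - \frac{g^{2}}{8}}{4 - \frac{g}{2} - \frac{g^{2}}{8}}$ ($R{\left(g \right)} = \frac{-13 - \left(-4 + \frac{g}{2} + \frac{g^{2}}{8}\right)}{4 - \frac{g}{2} - \frac{g^{2}}{8}} = \frac{-9 - \frac{g}{2} - \frac{g^{2}}{8}}{4 - \frac{g}{2} - \frac{g^{2}}{8}}$)
$M = \frac{46673}{233235}$ ($M = - \frac{\left(-1\right) \frac{72 + \left(-434\right)^{2} + 4 \left(-434\right)}{-32 + \left(-434\right)^{2} + 4 \left(-434\right)}}{5} = - \frac{\left(-1\right) \frac{72 + 188356 - 1736}{-32 + 188356 - 1736}}{5} = - \frac{\left(-1\right) \frac{1}{186588} \cdot 186692}{5} = - \frac{\left(-1\right) \frac{46673}{46647}}{5} = \left(- \frac{1}{5}\right) \left(- \frac{46673}{46647}\right) = \frac{46673}{233235} \approx 0.20011$)
$o + M = \frac{1}{98680} + \frac{46673}{233235} = \frac{184236995}{920625192}$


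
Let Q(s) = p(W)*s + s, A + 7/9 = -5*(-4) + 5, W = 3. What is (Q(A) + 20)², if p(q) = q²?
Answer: 5569600/81 ≈ 68761.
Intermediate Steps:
A = 218/9 (A = -7/9 + (-5*(-4) + 5) = -7/9 + (20 + 5) = -7/9 + 25 = 218/9 ≈ 24.222)
Q(s) = 10*s (Q(s) = 3²*s + s = 9*s + s = 10*s)
(Q(A) + 20)² = (10*(218/9) + 20)² = (2180/9 + 20)² = (2360/9)² = 5569600/81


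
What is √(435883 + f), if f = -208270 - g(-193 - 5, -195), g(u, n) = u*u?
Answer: √188409 ≈ 434.06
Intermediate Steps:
g(u, n) = u²
f = -247474 (f = -208270 - (-193 - 5)² = -208270 - 1*(-198)² = -208270 - 1*39204 = -208270 - 39204 = -247474)
√(435883 + f) = √(435883 - 247474) = √188409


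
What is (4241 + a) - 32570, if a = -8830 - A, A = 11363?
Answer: -48522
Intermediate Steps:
a = -20193 (a = -8830 - 1*11363 = -8830 - 11363 = -20193)
(4241 + a) - 32570 = (4241 - 20193) - 32570 = -15952 - 32570 = -48522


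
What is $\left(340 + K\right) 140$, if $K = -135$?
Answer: $28700$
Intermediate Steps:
$\left(340 + K\right) 140 = \left(340 - 135\right) 140 = 205 \cdot 140 = 28700$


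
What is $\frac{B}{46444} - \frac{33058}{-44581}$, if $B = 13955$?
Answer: $\frac{2157473607}{2070519964} \approx 1.042$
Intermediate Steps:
$\frac{B}{46444} - \frac{33058}{-44581} = \frac{13955}{46444} - \frac{33058}{-44581} = 13955 \cdot \frac{1}{46444} - - \frac{33058}{44581} = \frac{13955}{46444} + \frac{33058}{44581} = \frac{2157473607}{2070519964}$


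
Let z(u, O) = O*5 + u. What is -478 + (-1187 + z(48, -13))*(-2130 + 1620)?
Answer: 613562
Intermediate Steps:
z(u, O) = u + 5*O (z(u, O) = 5*O + u = u + 5*O)
-478 + (-1187 + z(48, -13))*(-2130 + 1620) = -478 + (-1187 + (48 + 5*(-13)))*(-2130 + 1620) = -478 + (-1187 + (48 - 65))*(-510) = -478 + (-1187 - 17)*(-510) = -478 - 1204*(-510) = -478 + 614040 = 613562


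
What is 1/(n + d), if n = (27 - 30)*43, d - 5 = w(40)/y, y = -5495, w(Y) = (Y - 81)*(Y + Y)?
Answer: -1099/135620 ≈ -0.0081035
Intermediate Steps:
w(Y) = 2*Y*(-81 + Y) (w(Y) = (-81 + Y)*(2*Y) = 2*Y*(-81 + Y))
d = 6151/1099 (d = 5 + (2*40*(-81 + 40))/(-5495) = 5 + (2*40*(-41))*(-1/5495) = 5 - 3280*(-1/5495) = 5 + 656/1099 = 6151/1099 ≈ 5.5969)
n = -129 (n = -3*43 = -129)
1/(n + d) = 1/(-129 + 6151/1099) = 1/(-135620/1099) = -1099/135620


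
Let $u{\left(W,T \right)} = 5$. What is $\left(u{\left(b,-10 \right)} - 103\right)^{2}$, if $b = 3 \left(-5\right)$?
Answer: $9604$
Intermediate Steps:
$b = -15$
$\left(u{\left(b,-10 \right)} - 103\right)^{2} = \left(5 - 103\right)^{2} = \left(-98\right)^{2} = 9604$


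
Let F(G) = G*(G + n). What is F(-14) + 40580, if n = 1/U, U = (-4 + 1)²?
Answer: 366970/9 ≈ 40774.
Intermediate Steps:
U = 9 (U = (-3)² = 9)
n = ⅑ (n = 1/9 = ⅑ ≈ 0.11111)
F(G) = G*(⅑ + G) (F(G) = G*(G + ⅑) = G*(⅑ + G))
F(-14) + 40580 = -14*(⅑ - 14) + 40580 = -14*(-125/9) + 40580 = 1750/9 + 40580 = 366970/9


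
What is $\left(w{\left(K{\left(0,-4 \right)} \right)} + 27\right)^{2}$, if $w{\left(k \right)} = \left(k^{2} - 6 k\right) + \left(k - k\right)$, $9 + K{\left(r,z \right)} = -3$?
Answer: $59049$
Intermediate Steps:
$K{\left(r,z \right)} = -12$ ($K{\left(r,z \right)} = -9 - 3 = -12$)
$w{\left(k \right)} = k^{2} - 6 k$ ($w{\left(k \right)} = \left(k^{2} - 6 k\right) + 0 = k^{2} - 6 k$)
$\left(w{\left(K{\left(0,-4 \right)} \right)} + 27\right)^{2} = \left(- 12 \left(-6 - 12\right) + 27\right)^{2} = \left(\left(-12\right) \left(-18\right) + 27\right)^{2} = \left(216 + 27\right)^{2} = 243^{2} = 59049$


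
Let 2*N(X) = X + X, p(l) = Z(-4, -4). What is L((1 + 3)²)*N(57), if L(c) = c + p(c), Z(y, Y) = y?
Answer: 684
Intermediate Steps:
p(l) = -4
N(X) = X (N(X) = (X + X)/2 = (2*X)/2 = X)
L(c) = -4 + c (L(c) = c - 4 = -4 + c)
L((1 + 3)²)*N(57) = (-4 + (1 + 3)²)*57 = (-4 + 4²)*57 = (-4 + 16)*57 = 12*57 = 684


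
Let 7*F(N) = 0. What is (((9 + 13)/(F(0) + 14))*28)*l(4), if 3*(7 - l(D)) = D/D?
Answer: 880/3 ≈ 293.33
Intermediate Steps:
F(N) = 0 (F(N) = (⅐)*0 = 0)
l(D) = 20/3 (l(D) = 7 - D/(3*D) = 7 - ⅓*1 = 7 - ⅓ = 20/3)
(((9 + 13)/(F(0) + 14))*28)*l(4) = (((9 + 13)/(0 + 14))*28)*(20/3) = ((22/14)*28)*(20/3) = ((22*(1/14))*28)*(20/3) = ((11/7)*28)*(20/3) = 44*(20/3) = 880/3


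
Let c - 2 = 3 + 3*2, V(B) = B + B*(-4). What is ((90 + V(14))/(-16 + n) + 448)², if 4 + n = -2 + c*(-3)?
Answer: 604766464/3025 ≈ 1.9992e+5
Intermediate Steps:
V(B) = -3*B (V(B) = B - 4*B = -3*B)
c = 11 (c = 2 + (3 + 3*2) = 2 + (3 + 6) = 2 + 9 = 11)
n = -39 (n = -4 + (-2 + 11*(-3)) = -4 + (-2 - 33) = -4 - 35 = -39)
((90 + V(14))/(-16 + n) + 448)² = ((90 - 3*14)/(-16 - 39) + 448)² = ((90 - 42)/(-55) + 448)² = (48*(-1/55) + 448)² = (-48/55 + 448)² = (24592/55)² = 604766464/3025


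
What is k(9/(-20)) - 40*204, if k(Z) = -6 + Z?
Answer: -163329/20 ≈ -8166.5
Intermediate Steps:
k(9/(-20)) - 40*204 = (-6 + 9/(-20)) - 40*204 = (-6 + 9*(-1/20)) - 8160 = (-6 - 9/20) - 8160 = -129/20 - 8160 = -163329/20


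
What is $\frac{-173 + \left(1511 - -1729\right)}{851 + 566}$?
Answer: $\frac{3067}{1417} \approx 2.1644$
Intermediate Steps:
$\frac{-173 + \left(1511 - -1729\right)}{851 + 566} = \frac{-173 + \left(1511 + 1729\right)}{1417} = \left(-173 + 3240\right) \frac{1}{1417} = 3067 \cdot \frac{1}{1417} = \frac{3067}{1417}$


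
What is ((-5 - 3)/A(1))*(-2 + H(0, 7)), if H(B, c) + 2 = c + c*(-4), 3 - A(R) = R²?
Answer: 100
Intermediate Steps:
A(R) = 3 - R²
H(B, c) = -2 - 3*c (H(B, c) = -2 + (c + c*(-4)) = -2 + (c - 4*c) = -2 - 3*c)
((-5 - 3)/A(1))*(-2 + H(0, 7)) = ((-5 - 3)/(3 - 1*1²))*(-2 + (-2 - 3*7)) = (-8/(3 - 1*1))*(-2 + (-2 - 21)) = (-8/(3 - 1))*(-2 - 23) = (-8/2)*(-25) = ((½)*(-8))*(-25) = -4*(-25) = 100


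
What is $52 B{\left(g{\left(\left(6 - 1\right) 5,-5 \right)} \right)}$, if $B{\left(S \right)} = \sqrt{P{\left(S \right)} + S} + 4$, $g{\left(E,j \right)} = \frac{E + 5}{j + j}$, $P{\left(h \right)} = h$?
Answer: $208 + 52 i \sqrt{6} \approx 208.0 + 127.37 i$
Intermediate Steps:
$g{\left(E,j \right)} = \frac{5 + E}{2 j}$
$B{\left(S \right)} = 4 + \sqrt{2} \sqrt{S}$ ($B{\left(S \right)} = \sqrt{S + S} + 4 = \sqrt{2 S} + 4 = \sqrt{2} \sqrt{S} + 4 = 4 + \sqrt{2} \sqrt{S}$)
$52 B{\left(g{\left(\left(6 - 1\right) 5,-5 \right)} \right)} = 52 \left(4 + \sqrt{2} \sqrt{\frac{5 + \left(6 - 1\right) 5}{2 \left(-5\right)}}\right) = 52 \left(4 + \sqrt{2} \sqrt{\frac{1}{2} \left(- \frac{1}{5}\right) \left(5 + 5 \cdot 5\right)}\right) = 52 \left(4 + \sqrt{2} \sqrt{\frac{1}{2} \left(- \frac{1}{5}\right) \left(5 + 25\right)}\right) = 52 \left(4 + \sqrt{2} \sqrt{\frac{1}{2} \left(- \frac{1}{5}\right) 30}\right) = 52 \left(4 + \sqrt{2} \sqrt{-3}\right) = 52 \left(4 + \sqrt{2} i \sqrt{3}\right) = 52 \left(4 + i \sqrt{6}\right) = 208 + 52 i \sqrt{6}$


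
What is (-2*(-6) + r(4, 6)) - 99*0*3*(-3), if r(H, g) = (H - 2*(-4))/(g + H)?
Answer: 66/5 ≈ 13.200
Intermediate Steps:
r(H, g) = (8 + H)/(H + g) (r(H, g) = (H + 8)/(H + g) = (8 + H)/(H + g))
(-2*(-6) + r(4, 6)) - 99*0*3*(-3) = (-2*(-6) + (8 + 4)/(4 + 6)) - 99*0*3*(-3) = (12 + 12/10) - 0*(-3) = (12 + (1/10)*12) - 99*0 = (12 + 6/5) + 0 = 66/5 + 0 = 66/5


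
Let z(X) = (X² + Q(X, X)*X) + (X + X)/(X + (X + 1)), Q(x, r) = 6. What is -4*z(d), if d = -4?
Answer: 192/7 ≈ 27.429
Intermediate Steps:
z(X) = X² + 6*X + 2*X/(1 + 2*X) (z(X) = (X² + 6*X) + (X + X)/(X + (X + 1)) = (X² + 6*X) + (2*X)/(X + (1 + X)) = (X² + 6*X) + (2*X)/(1 + 2*X) = (X² + 6*X) + 2*X/(1 + 2*X) = X² + 6*X + 2*X/(1 + 2*X))
-4*z(d) = -(-16)*(8 + 2*(-4)² + 13*(-4))/(1 + 2*(-4)) = -(-16)*(8 + 2*16 - 52)/(1 - 8) = -(-16)*(8 + 32 - 52)/(-7) = -(-16)*(-1)*(-12)/7 = -4*(-48/7) = 192/7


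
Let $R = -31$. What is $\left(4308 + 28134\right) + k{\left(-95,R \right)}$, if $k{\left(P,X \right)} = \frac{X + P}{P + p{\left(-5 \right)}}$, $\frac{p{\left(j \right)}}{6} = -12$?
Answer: $\frac{5417940}{167} \approx 32443.0$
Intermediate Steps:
$p{\left(j \right)} = -72$ ($p{\left(j \right)} = 6 \left(-12\right) = -72$)
$k{\left(P,X \right)} = \frac{P + X}{-72 + P}$ ($k{\left(P,X \right)} = \frac{X + P}{P - 72} = \frac{P + X}{-72 + P}$)
$\left(4308 + 28134\right) + k{\left(-95,R \right)} = \left(4308 + 28134\right) + \frac{-95 - 31}{-72 - 95} = 32442 + \frac{1}{-167} \left(-126\right) = 32442 - - \frac{126}{167} = 32442 + \frac{126}{167} = \frac{5417940}{167}$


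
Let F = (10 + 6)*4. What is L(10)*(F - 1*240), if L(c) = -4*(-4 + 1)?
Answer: -2112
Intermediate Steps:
F = 64 (F = 16*4 = 64)
L(c) = 12 (L(c) = -4*(-3) = 12)
L(10)*(F - 1*240) = 12*(64 - 1*240) = 12*(64 - 240) = 12*(-176) = -2112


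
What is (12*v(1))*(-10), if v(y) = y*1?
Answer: -120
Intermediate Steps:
v(y) = y
(12*v(1))*(-10) = (12*1)*(-10) = 12*(-10) = -120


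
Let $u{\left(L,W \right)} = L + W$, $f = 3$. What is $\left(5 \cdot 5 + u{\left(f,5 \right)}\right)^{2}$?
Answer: $1089$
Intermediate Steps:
$\left(5 \cdot 5 + u{\left(f,5 \right)}\right)^{2} = \left(5 \cdot 5 + \left(3 + 5\right)\right)^{2} = \left(25 + 8\right)^{2} = 33^{2} = 1089$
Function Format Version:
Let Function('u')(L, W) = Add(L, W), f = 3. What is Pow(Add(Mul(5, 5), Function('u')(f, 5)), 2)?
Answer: 1089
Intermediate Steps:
Pow(Add(Mul(5, 5), Function('u')(f, 5)), 2) = Pow(Add(Mul(5, 5), Add(3, 5)), 2) = Pow(Add(25, 8), 2) = Pow(33, 2) = 1089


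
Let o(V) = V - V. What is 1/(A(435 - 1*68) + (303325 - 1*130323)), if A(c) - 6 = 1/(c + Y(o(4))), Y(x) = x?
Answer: 367/63493937 ≈ 5.7801e-6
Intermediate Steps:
o(V) = 0
A(c) = 6 + 1/c (A(c) = 6 + 1/(c + 0) = 6 + 1/c)
1/(A(435 - 1*68) + (303325 - 1*130323)) = 1/((6 + 1/(435 - 1*68)) + (303325 - 1*130323)) = 1/((6 + 1/(435 - 68)) + (303325 - 130323)) = 1/((6 + 1/367) + 173002) = 1/(2203/367 + 173002) = 1/(63493937/367) = 367/63493937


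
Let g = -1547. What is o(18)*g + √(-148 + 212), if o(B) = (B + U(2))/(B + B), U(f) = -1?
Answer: -26011/36 ≈ -722.53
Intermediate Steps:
o(B) = (-1 + B)/(2*B) (o(B) = (B - 1)/(B + B) = (-1 + B)/((2*B)) = (-1 + B)*(1/(2*B)) = (-1 + B)/(2*B))
o(18)*g + √(-148 + 212) = ((½)*(-1 + 18)/18)*(-1547) + √(-148 + 212) = ((½)*(1/18)*17)*(-1547) + √64 = (17/36)*(-1547) + 8 = -26299/36 + 8 = -26011/36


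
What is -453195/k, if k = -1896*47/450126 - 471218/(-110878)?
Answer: -1884878438604705/16852242761 ≈ -1.1185e+5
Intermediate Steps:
k = 16852242761/4159089219 (k = -89112*1/450126 - 471218*(-1/110878) = -14852/75021 + 235609/55439 = 16852242761/4159089219 ≈ 4.0519)
-453195/k = -453195/16852242761/4159089219 = -453195*4159089219/16852242761 = -1884878438604705/16852242761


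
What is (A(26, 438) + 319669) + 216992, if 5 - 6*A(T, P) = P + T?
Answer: 1073169/2 ≈ 5.3658e+5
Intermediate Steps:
A(T, P) = ⅚ - P/6 - T/6 (A(T, P) = ⅚ - (P + T)/6 = ⅚ + (-P/6 - T/6) = ⅚ - P/6 - T/6)
(A(26, 438) + 319669) + 216992 = ((⅚ - ⅙*438 - ⅙*26) + 319669) + 216992 = ((⅚ - 73 - 13/3) + 319669) + 216992 = (-153/2 + 319669) + 216992 = 639185/2 + 216992 = 1073169/2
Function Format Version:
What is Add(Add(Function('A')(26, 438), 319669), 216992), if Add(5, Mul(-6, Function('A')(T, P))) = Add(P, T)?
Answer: Rational(1073169, 2) ≈ 5.3658e+5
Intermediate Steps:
Function('A')(T, P) = Add(Rational(5, 6), Mul(Rational(-1, 6), P), Mul(Rational(-1, 6), T)) (Function('A')(T, P) = Add(Rational(5, 6), Mul(Rational(-1, 6), Add(P, T))) = Add(Rational(5, 6), Add(Mul(Rational(-1, 6), P), Mul(Rational(-1, 6), T))) = Add(Rational(5, 6), Mul(Rational(-1, 6), P), Mul(Rational(-1, 6), T)))
Add(Add(Function('A')(26, 438), 319669), 216992) = Add(Add(Add(Rational(5, 6), Mul(Rational(-1, 6), 438), Mul(Rational(-1, 6), 26)), 319669), 216992) = Add(Add(Add(Rational(5, 6), -73, Rational(-13, 3)), 319669), 216992) = Add(Add(Rational(-153, 2), 319669), 216992) = Add(Rational(639185, 2), 216992) = Rational(1073169, 2)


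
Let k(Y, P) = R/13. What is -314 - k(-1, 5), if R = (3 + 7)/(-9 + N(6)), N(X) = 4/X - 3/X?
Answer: -216286/689 ≈ -313.91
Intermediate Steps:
N(X) = 1/X
R = -60/53 (R = (3 + 7)/(-9 + 1/6) = 10/(-9 + ⅙) = 10/(-53/6) = 10*(-6/53) = -60/53 ≈ -1.1321)
k(Y, P) = -60/689 (k(Y, P) = -60/53/13 = -60/53*1/13 = -60/689)
-314 - k(-1, 5) = -314 - 1*(-60/689) = -314 + 60/689 = -216286/689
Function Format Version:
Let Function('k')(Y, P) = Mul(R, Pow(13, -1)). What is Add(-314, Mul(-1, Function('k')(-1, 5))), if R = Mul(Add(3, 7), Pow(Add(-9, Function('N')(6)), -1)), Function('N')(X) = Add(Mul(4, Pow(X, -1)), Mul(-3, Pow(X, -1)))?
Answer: Rational(-216286, 689) ≈ -313.91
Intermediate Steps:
Function('N')(X) = Pow(X, -1)
R = Rational(-60, 53) (R = Mul(Add(3, 7), Pow(Add(-9, Pow(6, -1)), -1)) = Mul(10, Pow(Add(-9, Rational(1, 6)), -1)) = Mul(10, Pow(Rational(-53, 6), -1)) = Mul(10, Rational(-6, 53)) = Rational(-60, 53) ≈ -1.1321)
Function('k')(Y, P) = Rational(-60, 689) (Function('k')(Y, P) = Mul(Rational(-60, 53), Pow(13, -1)) = Mul(Rational(-60, 53), Rational(1, 13)) = Rational(-60, 689))
Add(-314, Mul(-1, Function('k')(-1, 5))) = Add(-314, Mul(-1, Rational(-60, 689))) = Add(-314, Rational(60, 689)) = Rational(-216286, 689)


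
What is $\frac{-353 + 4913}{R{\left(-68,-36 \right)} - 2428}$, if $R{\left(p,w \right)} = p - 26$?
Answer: $- \frac{2280}{1261} \approx -1.8081$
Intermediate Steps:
$R{\left(p,w \right)} = -26 + p$ ($R{\left(p,w \right)} = p - 26 = -26 + p$)
$\frac{-353 + 4913}{R{\left(-68,-36 \right)} - 2428} = \frac{-353 + 4913}{\left(-26 - 68\right) - 2428} = \frac{4560}{-94 - 2428} = \frac{4560}{-2522} = 4560 \left(- \frac{1}{2522}\right) = - \frac{2280}{1261}$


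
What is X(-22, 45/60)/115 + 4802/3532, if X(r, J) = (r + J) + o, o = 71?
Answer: 727947/406180 ≈ 1.7922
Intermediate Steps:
X(r, J) = 71 + J + r (X(r, J) = (r + J) + 71 = (J + r) + 71 = 71 + J + r)
X(-22, 45/60)/115 + 4802/3532 = (71 + 45/60 - 22)/115 + 4802/3532 = (71 + 45*(1/60) - 22)*(1/115) + 4802*(1/3532) = (71 + ¾ - 22)*(1/115) + 2401/1766 = (199/4)*(1/115) + 2401/1766 = 199/460 + 2401/1766 = 727947/406180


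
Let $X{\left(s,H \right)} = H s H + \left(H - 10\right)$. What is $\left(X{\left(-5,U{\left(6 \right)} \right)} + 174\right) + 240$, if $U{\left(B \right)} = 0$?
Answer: $404$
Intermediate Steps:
$X{\left(s,H \right)} = -10 + H + s H^{2}$ ($X{\left(s,H \right)} = s H^{2} + \left(-10 + H\right) = -10 + H + s H^{2}$)
$\left(X{\left(-5,U{\left(6 \right)} \right)} + 174\right) + 240 = \left(\left(-10 + 0 - 5 \cdot 0^{2}\right) + 174\right) + 240 = \left(\left(-10 + 0 - 0\right) + 174\right) + 240 = \left(\left(-10 + 0 + 0\right) + 174\right) + 240 = \left(-10 + 174\right) + 240 = 164 + 240 = 404$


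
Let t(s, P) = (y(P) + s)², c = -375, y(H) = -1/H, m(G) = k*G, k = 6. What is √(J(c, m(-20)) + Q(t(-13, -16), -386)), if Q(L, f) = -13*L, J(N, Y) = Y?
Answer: I*√587757/16 ≈ 47.916*I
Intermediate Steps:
m(G) = 6*G
t(s, P) = (s - 1/P)² (t(s, P) = (-1/P + s)² = (s - 1/P)²)
√(J(c, m(-20)) + Q(t(-13, -16), -386)) = √(6*(-20) - 13*(-1 - 16*(-13))²/(-16)²) = √(-120 - 13*(-1 + 208)²/256) = √(-120 - 13*207²/256) = √(-120 - 13*42849/256) = √(-120 - 557037/256) = √(-587757/256) = I*√587757/16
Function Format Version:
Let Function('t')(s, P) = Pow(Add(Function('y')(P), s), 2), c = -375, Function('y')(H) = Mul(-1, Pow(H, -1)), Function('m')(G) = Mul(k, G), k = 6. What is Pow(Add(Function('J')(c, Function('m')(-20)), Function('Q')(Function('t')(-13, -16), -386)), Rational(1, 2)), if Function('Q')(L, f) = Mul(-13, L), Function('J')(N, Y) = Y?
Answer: Mul(Rational(1, 16), I, Pow(587757, Rational(1, 2))) ≈ Mul(47.916, I)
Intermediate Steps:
Function('m')(G) = Mul(6, G)
Function('t')(s, P) = Pow(Add(s, Mul(-1, Pow(P, -1))), 2) (Function('t')(s, P) = Pow(Add(Mul(-1, Pow(P, -1)), s), 2) = Pow(Add(s, Mul(-1, Pow(P, -1))), 2))
Pow(Add(Function('J')(c, Function('m')(-20)), Function('Q')(Function('t')(-13, -16), -386)), Rational(1, 2)) = Pow(Add(Mul(6, -20), Mul(-13, Mul(Pow(-16, -2), Pow(Add(-1, Mul(-16, -13)), 2)))), Rational(1, 2)) = Pow(Add(-120, Mul(-13, Mul(Rational(1, 256), Pow(Add(-1, 208), 2)))), Rational(1, 2)) = Pow(Add(-120, Mul(-13, Mul(Rational(1, 256), Pow(207, 2)))), Rational(1, 2)) = Pow(Add(-120, Mul(-13, Mul(Rational(1, 256), 42849))), Rational(1, 2)) = Pow(Add(-120, Mul(-13, Rational(42849, 256))), Rational(1, 2)) = Pow(Add(-120, Rational(-557037, 256)), Rational(1, 2)) = Pow(Rational(-587757, 256), Rational(1, 2)) = Mul(Rational(1, 16), I, Pow(587757, Rational(1, 2)))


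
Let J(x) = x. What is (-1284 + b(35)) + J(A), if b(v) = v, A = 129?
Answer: -1120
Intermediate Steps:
(-1284 + b(35)) + J(A) = (-1284 + 35) + 129 = -1249 + 129 = -1120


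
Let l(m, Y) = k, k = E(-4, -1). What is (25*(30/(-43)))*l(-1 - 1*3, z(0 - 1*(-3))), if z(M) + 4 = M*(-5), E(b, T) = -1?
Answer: 750/43 ≈ 17.442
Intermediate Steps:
z(M) = -4 - 5*M (z(M) = -4 + M*(-5) = -4 - 5*M)
k = -1
l(m, Y) = -1
(25*(30/(-43)))*l(-1 - 1*3, z(0 - 1*(-3))) = (25*(30/(-43)))*(-1) = (25*(30*(-1/43)))*(-1) = (25*(-30/43))*(-1) = -750/43*(-1) = 750/43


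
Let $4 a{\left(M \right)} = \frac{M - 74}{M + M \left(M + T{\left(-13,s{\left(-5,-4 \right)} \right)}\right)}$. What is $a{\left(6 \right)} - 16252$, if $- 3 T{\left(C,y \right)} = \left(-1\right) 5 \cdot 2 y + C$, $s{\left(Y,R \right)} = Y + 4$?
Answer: $- \frac{780113}{48} \approx -16252.0$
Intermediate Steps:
$s{\left(Y,R \right)} = 4 + Y$
$T{\left(C,y \right)} = - \frac{C}{3} + \frac{10 y}{3}$ ($T{\left(C,y \right)} = - \frac{\left(-1\right) 5 \cdot 2 y + C}{3} = - \frac{- 5 \cdot 2 y + C}{3} = - \frac{- 10 y + C}{3} = - \frac{C - 10 y}{3} = - \frac{C}{3} + \frac{10 y}{3}$)
$a{\left(M \right)} = \frac{-74 + M}{4 \left(M + M \left(1 + M\right)\right)}$ ($a{\left(M \right)} = \frac{\left(M - 74\right) \frac{1}{M + M \left(M + \left(\left(- \frac{1}{3}\right) \left(-13\right) + \frac{10 \left(4 - 5\right)}{3}\right)\right)}}{4} = \frac{\left(-74 + M\right) \frac{1}{M + M \left(M + \left(\frac{13}{3} + \frac{10}{3} \left(-1\right)\right)\right)}}{4} = \frac{\left(-74 + M\right) \frac{1}{M + M \left(M + \left(\frac{13}{3} - \frac{10}{3}\right)\right)}}{4} = \frac{\left(-74 + M\right) \frac{1}{M + M \left(M + 1\right)}}{4} = \frac{\left(-74 + M\right) \frac{1}{M + M \left(1 + M\right)}}{4} = \frac{\frac{1}{M + M \left(1 + M\right)} \left(-74 + M\right)}{4} = \frac{-74 + M}{4 \left(M + M \left(1 + M\right)\right)}$)
$a{\left(6 \right)} - 16252 = \frac{-74 + 6}{4 \cdot 6 \left(2 + 6\right)} - 16252 = \frac{1}{4} \cdot \frac{1}{6} \cdot \frac{1}{8} \left(-68\right) - 16252 = - \frac{17}{48} - 16252 = - \frac{780113}{48}$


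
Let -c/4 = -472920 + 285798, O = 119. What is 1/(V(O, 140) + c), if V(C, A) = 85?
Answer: 1/748573 ≈ 1.3359e-6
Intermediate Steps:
c = 748488 (c = -4*(-472920 + 285798) = -4*(-187122) = 748488)
1/(V(O, 140) + c) = 1/(85 + 748488) = 1/748573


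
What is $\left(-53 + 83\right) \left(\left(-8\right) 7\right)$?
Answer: $-1680$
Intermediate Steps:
$\left(-53 + 83\right) \left(\left(-8\right) 7\right) = 30 \left(-56\right) = -1680$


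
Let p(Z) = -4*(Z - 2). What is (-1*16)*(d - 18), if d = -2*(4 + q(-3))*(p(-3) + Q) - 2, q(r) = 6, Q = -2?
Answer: 6080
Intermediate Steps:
p(Z) = 8 - 4*Z (p(Z) = -4*(-2 + Z) = 8 - 4*Z)
d = -362 (d = -2*(4 + 6)*((8 - 4*(-3)) - 2) - 2 = -20*((8 + 12) - 2) - 2 = -20*(20 - 2) - 2 = -20*18 - 2 = -2*180 - 2 = -360 - 2 = -362)
(-1*16)*(d - 18) = (-1*16)*(-362 - 18) = -16*(-380) = 6080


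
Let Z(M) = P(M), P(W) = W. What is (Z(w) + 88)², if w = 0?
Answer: 7744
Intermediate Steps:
Z(M) = M
(Z(w) + 88)² = (0 + 88)² = 88² = 7744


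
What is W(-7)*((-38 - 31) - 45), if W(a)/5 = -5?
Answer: 2850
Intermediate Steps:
W(a) = -25 (W(a) = 5*(-5) = -25)
W(-7)*((-38 - 31) - 45) = -25*((-38 - 31) - 45) = -25*(-69 - 45) = -25*(-114) = 2850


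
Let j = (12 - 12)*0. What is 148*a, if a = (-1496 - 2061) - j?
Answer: -526436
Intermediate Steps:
j = 0 (j = 0*0 = 0)
a = -3557 (a = (-1496 - 2061) - 1*0 = -3557 + 0 = -3557)
148*a = 148*(-3557) = -526436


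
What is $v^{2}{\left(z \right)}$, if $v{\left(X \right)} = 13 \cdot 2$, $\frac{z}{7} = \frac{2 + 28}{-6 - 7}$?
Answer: $676$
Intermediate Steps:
$z = - \frac{210}{13}$ ($z = 7 \frac{2 + 28}{-6 - 7} = 7 \frac{30}{-13} = 7 \cdot 30 \left(- \frac{1}{13}\right) = 7 \left(- \frac{30}{13}\right) = - \frac{210}{13} \approx -16.154$)
$v{\left(X \right)} = 26$
$v^{2}{\left(z \right)} = 26^{2} = 676$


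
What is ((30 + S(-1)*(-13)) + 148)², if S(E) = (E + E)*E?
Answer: 23104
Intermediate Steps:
S(E) = 2*E² (S(E) = (2*E)*E = 2*E²)
((30 + S(-1)*(-13)) + 148)² = ((30 + (2*(-1)²)*(-13)) + 148)² = ((30 + (2*1)*(-13)) + 148)² = ((30 + 2*(-13)) + 148)² = ((30 - 26) + 148)² = (4 + 148)² = 152² = 23104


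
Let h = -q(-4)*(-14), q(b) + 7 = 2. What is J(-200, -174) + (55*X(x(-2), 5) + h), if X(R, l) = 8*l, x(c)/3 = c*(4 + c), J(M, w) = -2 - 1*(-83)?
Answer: 2211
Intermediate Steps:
J(M, w) = 81 (J(M, w) = -2 + 83 = 81)
x(c) = 3*c*(4 + c) (x(c) = 3*(c*(4 + c)) = 3*c*(4 + c))
q(b) = -5 (q(b) = -7 + 2 = -5)
h = -70 (h = -(-5)*(-14) = -1*70 = -70)
J(-200, -174) + (55*X(x(-2), 5) + h) = 81 + (55*(8*5) - 70) = 81 + (55*40 - 70) = 81 + (2200 - 70) = 81 + 2130 = 2211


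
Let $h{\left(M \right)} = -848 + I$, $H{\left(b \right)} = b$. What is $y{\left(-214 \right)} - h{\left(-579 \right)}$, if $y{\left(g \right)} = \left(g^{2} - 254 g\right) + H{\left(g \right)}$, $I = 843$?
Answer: $99943$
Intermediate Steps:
$y{\left(g \right)} = g^{2} - 253 g$ ($y{\left(g \right)} = \left(g^{2} - 254 g\right) + g = g^{2} - 253 g$)
$h{\left(M \right)} = -5$ ($h{\left(M \right)} = -848 + 843 = -5$)
$y{\left(-214 \right)} - h{\left(-579 \right)} = - 214 \left(-253 - 214\right) - -5 = \left(-214\right) \left(-467\right) + 5 = 99938 + 5 = 99943$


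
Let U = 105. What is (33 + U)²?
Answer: 19044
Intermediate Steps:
(33 + U)² = (33 + 105)² = 138² = 19044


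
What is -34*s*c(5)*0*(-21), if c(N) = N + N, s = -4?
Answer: 0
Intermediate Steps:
c(N) = 2*N
-34*s*c(5)*0*(-21) = -34*(-8*5)*0*(-21) = -34*(-4*10)*0*(-21) = -(-1360)*0*(-21) = -34*0*(-21) = 0*(-21) = 0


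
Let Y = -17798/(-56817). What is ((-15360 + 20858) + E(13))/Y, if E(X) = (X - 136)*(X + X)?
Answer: 65339550/8899 ≈ 7342.3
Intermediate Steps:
E(X) = 2*X*(-136 + X) (E(X) = (-136 + X)*(2*X) = 2*X*(-136 + X))
Y = 17798/56817 (Y = -17798*(-1/56817) = 17798/56817 ≈ 0.31325)
((-15360 + 20858) + E(13))/Y = ((-15360 + 20858) + 2*13*(-136 + 13))/(17798/56817) = (5498 + 2*13*(-123))*(56817/17798) = (5498 - 3198)*(56817/17798) = 2300*(56817/17798) = 65339550/8899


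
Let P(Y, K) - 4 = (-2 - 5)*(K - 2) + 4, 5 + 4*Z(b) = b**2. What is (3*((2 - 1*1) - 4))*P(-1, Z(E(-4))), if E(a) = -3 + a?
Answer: 495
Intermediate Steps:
Z(b) = -5/4 + b**2/4
P(Y, K) = 22 - 7*K (P(Y, K) = 4 + ((-2 - 5)*(K - 2) + 4) = 4 + (-7*(-2 + K) + 4) = 4 + ((14 - 7*K) + 4) = 4 + (18 - 7*K) = 22 - 7*K)
(3*((2 - 1*1) - 4))*P(-1, Z(E(-4))) = (3*((2 - 1*1) - 4))*(22 - 7*(-5/4 + (-3 - 4)**2/4)) = (3*((2 - 1) - 4))*(22 - 7*(-5/4 + (1/4)*(-7)**2)) = (3*(1 - 4))*(22 - 7*(-5/4 + (1/4)*49)) = (3*(-3))*(22 - 7*(-5/4 + 49/4)) = -9*(22 - 7*11) = -9*(22 - 77) = -9*(-55) = 495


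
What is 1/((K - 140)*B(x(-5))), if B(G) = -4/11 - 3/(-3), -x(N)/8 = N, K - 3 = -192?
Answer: -11/2303 ≈ -0.0047764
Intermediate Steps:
K = -189 (K = 3 - 192 = -189)
x(N) = -8*N
B(G) = 7/11 (B(G) = -4*1/11 - 3*(-⅓) = -4/11 + 1 = 7/11)
1/((K - 140)*B(x(-5))) = 1/((-189 - 140)*(7/11)) = 1/(-329*7/11) = 1/(-2303/11) = -11/2303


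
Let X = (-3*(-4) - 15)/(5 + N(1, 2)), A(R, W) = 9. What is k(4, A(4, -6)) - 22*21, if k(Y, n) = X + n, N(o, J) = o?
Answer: -907/2 ≈ -453.50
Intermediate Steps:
X = -½ (X = (-3*(-4) - 15)/(5 + 1) = (12 - 15)/6 = -3*⅙ = -½ ≈ -0.50000)
k(Y, n) = -½ + n
k(4, A(4, -6)) - 22*21 = (-½ + 9) - 22*21 = 17/2 - 462 = -907/2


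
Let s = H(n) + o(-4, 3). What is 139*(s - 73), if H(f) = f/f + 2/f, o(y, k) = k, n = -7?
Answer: -67415/7 ≈ -9630.7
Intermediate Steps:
H(f) = 1 + 2/f
s = 26/7 (s = (2 - 7)/(-7) + 3 = -⅐*(-5) + 3 = 5/7 + 3 = 26/7 ≈ 3.7143)
139*(s - 73) = 139*(26/7 - 73) = 139*(-485/7) = -67415/7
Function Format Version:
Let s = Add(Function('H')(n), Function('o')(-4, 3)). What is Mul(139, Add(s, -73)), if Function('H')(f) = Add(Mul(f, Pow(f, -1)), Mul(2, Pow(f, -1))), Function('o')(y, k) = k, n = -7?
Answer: Rational(-67415, 7) ≈ -9630.7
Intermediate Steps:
Function('H')(f) = Add(1, Mul(2, Pow(f, -1)))
s = Rational(26, 7) (s = Add(Mul(Pow(-7, -1), Add(2, -7)), 3) = Add(Mul(Rational(-1, 7), -5), 3) = Add(Rational(5, 7), 3) = Rational(26, 7) ≈ 3.7143)
Mul(139, Add(s, -73)) = Mul(139, Add(Rational(26, 7), -73)) = Mul(139, Rational(-485, 7)) = Rational(-67415, 7)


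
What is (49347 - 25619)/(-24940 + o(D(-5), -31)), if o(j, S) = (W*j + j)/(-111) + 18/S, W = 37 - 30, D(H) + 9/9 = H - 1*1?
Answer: -40824024/42909401 ≈ -0.95140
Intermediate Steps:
D(H) = -2 + H (D(H) = -1 + (H - 1*1) = -1 + (H - 1) = -1 + (-1 + H) = -2 + H)
W = 7
o(j, S) = 18/S - 8*j/111 (o(j, S) = (7*j + j)/(-111) + 18/S = (8*j)*(-1/111) + 18/S = -8*j/111 + 18/S = 18/S - 8*j/111)
(49347 - 25619)/(-24940 + o(D(-5), -31)) = (49347 - 25619)/(-24940 + (18/(-31) - 8*(-2 - 5)/111)) = 23728/(-24940 + (18*(-1/31) - 8/111*(-7))) = 23728/(-24940 + (-18/31 + 56/111)) = 23728/(-24940 - 262/3441) = 23728/(-85818802/3441) = 23728*(-3441/85818802) = -40824024/42909401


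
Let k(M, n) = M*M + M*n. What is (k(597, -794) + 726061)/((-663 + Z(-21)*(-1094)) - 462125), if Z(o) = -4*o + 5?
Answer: -304226/280077 ≈ -1.0862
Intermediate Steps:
Z(o) = 5 - 4*o
k(M, n) = M² + M*n
(k(597, -794) + 726061)/((-663 + Z(-21)*(-1094)) - 462125) = (597*(597 - 794) + 726061)/((-663 + (5 - 4*(-21))*(-1094)) - 462125) = (597*(-197) + 726061)/((-663 + (5 + 84)*(-1094)) - 462125) = (-117609 + 726061)/((-663 + 89*(-1094)) - 462125) = 608452/((-663 - 97366) - 462125) = 608452/(-98029 - 462125) = 608452/(-560154) = 608452*(-1/560154) = -304226/280077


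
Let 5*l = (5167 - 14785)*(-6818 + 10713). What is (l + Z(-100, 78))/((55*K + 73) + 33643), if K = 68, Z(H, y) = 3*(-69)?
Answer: -7492629/37456 ≈ -200.04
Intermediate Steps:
Z(H, y) = -207
l = -7492422 (l = ((5167 - 14785)*(-6818 + 10713))/5 = (-9618*3895)/5 = (⅕)*(-37462110) = -7492422)
(l + Z(-100, 78))/((55*K + 73) + 33643) = (-7492422 - 207)/((55*68 + 73) + 33643) = -7492629/((3740 + 73) + 33643) = -7492629/(3813 + 33643) = -7492629/37456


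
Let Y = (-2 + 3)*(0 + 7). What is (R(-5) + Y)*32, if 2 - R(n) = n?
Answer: 448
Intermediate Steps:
Y = 7 (Y = 1*7 = 7)
R(n) = 2 - n
(R(-5) + Y)*32 = ((2 - 1*(-5)) + 7)*32 = ((2 + 5) + 7)*32 = (7 + 7)*32 = 14*32 = 448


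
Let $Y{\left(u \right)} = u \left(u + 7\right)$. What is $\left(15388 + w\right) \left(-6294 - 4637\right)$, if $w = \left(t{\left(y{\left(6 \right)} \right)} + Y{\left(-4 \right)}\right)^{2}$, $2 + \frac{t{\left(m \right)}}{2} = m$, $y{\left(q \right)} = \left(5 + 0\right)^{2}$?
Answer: $-180842464$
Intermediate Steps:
$y{\left(q \right)} = 25$ ($y{\left(q \right)} = 5^{2} = 25$)
$Y{\left(u \right)} = u \left(7 + u\right)$
$t{\left(m \right)} = -4 + 2 m$
$w = 1156$ ($w = \left(\left(-4 + 2 \cdot 25\right) - 4 \left(7 - 4\right)\right)^{2} = \left(\left(-4 + 50\right) - 12\right)^{2} = \left(46 - 12\right)^{2} = 34^{2} = 1156$)
$\left(15388 + w\right) \left(-6294 - 4637\right) = \left(15388 + 1156\right) \left(-6294 - 4637\right) = 16544 \left(-10931\right) = -180842464$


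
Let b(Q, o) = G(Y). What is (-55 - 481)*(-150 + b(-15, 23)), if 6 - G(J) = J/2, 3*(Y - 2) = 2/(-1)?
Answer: 232624/3 ≈ 77541.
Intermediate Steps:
Y = 4/3 (Y = 2 + (2/(-1))/3 = 2 + (2*(-1))/3 = 2 + (⅓)*(-2) = 2 - ⅔ = 4/3 ≈ 1.3333)
G(J) = 6 - J/2
b(Q, o) = 16/3 (b(Q, o) = 6 - ½*4/3 = 6 - ⅔ = 16/3)
(-55 - 481)*(-150 + b(-15, 23)) = (-55 - 481)*(-150 + 16/3) = -536*(-434/3) = 232624/3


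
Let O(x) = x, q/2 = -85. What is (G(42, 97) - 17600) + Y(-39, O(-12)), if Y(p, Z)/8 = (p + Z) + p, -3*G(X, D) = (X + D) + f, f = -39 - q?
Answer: -18410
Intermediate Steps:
q = -170 (q = 2*(-85) = -170)
f = 131 (f = -39 - 1*(-170) = -39 + 170 = 131)
G(X, D) = -131/3 - D/3 - X/3 (G(X, D) = -((X + D) + 131)/3 = -((D + X) + 131)/3 = -(131 + D + X)/3 = -131/3 - D/3 - X/3)
Y(p, Z) = 8*Z + 16*p (Y(p, Z) = 8*((p + Z) + p) = 8*((Z + p) + p) = 8*(Z + 2*p) = 8*Z + 16*p)
(G(42, 97) - 17600) + Y(-39, O(-12)) = ((-131/3 - ⅓*97 - ⅓*42) - 17600) + (8*(-12) + 16*(-39)) = ((-131/3 - 97/3 - 14) - 17600) + (-96 - 624) = (-90 - 17600) - 720 = -17690 - 720 = -18410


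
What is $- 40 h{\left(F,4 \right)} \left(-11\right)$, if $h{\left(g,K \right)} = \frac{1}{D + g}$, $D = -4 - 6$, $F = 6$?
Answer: $-110$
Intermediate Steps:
$D = -10$ ($D = -4 - 6 = -10$)
$h{\left(g,K \right)} = \frac{1}{-10 + g}$
$- 40 h{\left(F,4 \right)} \left(-11\right) = - \frac{40}{-10 + 6} \left(-11\right) = - \frac{40}{-4} \left(-11\right) = \left(-40\right) \left(- \frac{1}{4}\right) \left(-11\right) = 10 \left(-11\right) = -110$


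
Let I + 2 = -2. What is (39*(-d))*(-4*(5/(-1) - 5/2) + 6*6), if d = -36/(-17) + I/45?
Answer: -443872/85 ≈ -5222.0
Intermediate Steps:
I = -4 (I = -2 - 2 = -4)
d = 1552/765 (d = -36/(-17) - 4/45 = -36*(-1/17) - 4*1/45 = 36/17 - 4/45 = 1552/765 ≈ 2.0288)
(39*(-d))*(-4*(5/(-1) - 5/2) + 6*6) = (39*(-1*1552/765))*(-4*(5/(-1) - 5/2) + 6*6) = (39*(-1552/765))*(-4*(5*(-1) - 5*½) + 36) = -20176*(-4*(-5 - 5/2) + 36)/255 = -20176*(-4*(-15/2) + 36)/255 = -20176*(30 + 36)/255 = -20176/255*66 = -443872/85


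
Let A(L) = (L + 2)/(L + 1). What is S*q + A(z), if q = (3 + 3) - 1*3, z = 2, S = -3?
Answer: -23/3 ≈ -7.6667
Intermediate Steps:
A(L) = (2 + L)/(1 + L)
q = 3 (q = 6 - 3 = 3)
S*q + A(z) = -3*3 + (2 + 2)/(1 + 2) = -9 + 4/3 = -23/3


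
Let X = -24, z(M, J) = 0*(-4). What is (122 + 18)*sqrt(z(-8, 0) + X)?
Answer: 280*I*sqrt(6) ≈ 685.86*I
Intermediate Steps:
z(M, J) = 0
(122 + 18)*sqrt(z(-8, 0) + X) = (122 + 18)*sqrt(0 - 24) = 140*sqrt(-24) = 140*(2*I*sqrt(6)) = 280*I*sqrt(6)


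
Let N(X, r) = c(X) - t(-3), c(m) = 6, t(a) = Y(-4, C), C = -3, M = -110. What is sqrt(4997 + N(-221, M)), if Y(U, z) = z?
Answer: sqrt(5006) ≈ 70.753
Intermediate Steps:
t(a) = -3
N(X, r) = 9 (N(X, r) = 6 - 1*(-3) = 6 + 3 = 9)
sqrt(4997 + N(-221, M)) = sqrt(4997 + 9) = sqrt(5006)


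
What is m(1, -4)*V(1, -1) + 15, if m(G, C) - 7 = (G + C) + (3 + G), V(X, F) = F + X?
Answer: 15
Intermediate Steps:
m(G, C) = 10 + C + 2*G (m(G, C) = 7 + ((G + C) + (3 + G)) = 7 + ((C + G) + (3 + G)) = 7 + (3 + C + 2*G) = 10 + C + 2*G)
m(1, -4)*V(1, -1) + 15 = (10 - 4 + 2*1)*(-1 + 1) + 15 = (10 - 4 + 2)*0 + 15 = 8*0 + 15 = 0 + 15 = 15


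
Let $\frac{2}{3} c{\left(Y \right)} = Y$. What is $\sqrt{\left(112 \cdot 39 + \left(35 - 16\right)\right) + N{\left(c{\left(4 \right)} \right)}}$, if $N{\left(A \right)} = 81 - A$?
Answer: $\sqrt{4462} \approx 66.798$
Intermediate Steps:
$c{\left(Y \right)} = \frac{3 Y}{2}$
$\sqrt{\left(112 \cdot 39 + \left(35 - 16\right)\right) + N{\left(c{\left(4 \right)} \right)}} = \sqrt{\left(112 \cdot 39 + \left(35 - 16\right)\right) + \left(81 - \frac{3}{2} \cdot 4\right)} = \sqrt{\left(4368 + 19\right) + \left(81 - 6\right)} = \sqrt{4387 + \left(81 - 6\right)} = \sqrt{4387 + 75} = \sqrt{4462}$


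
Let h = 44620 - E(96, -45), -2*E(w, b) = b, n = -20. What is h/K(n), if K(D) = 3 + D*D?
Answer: 89195/806 ≈ 110.66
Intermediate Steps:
E(w, b) = -b/2
h = 89195/2 (h = 44620 - (-1)*(-45)/2 = 44620 - 1*45/2 = 44620 - 45/2 = 89195/2 ≈ 44598.)
K(D) = 3 + D²
h/K(n) = 89195/(2*(3 + (-20)²)) = 89195/(2*(3 + 400)) = (89195/2)/403 = (89195/2)*(1/403) = 89195/806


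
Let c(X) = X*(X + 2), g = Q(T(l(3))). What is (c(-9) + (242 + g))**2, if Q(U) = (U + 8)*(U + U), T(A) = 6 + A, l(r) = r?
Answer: 373321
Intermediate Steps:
Q(U) = 2*U*(8 + U) (Q(U) = (8 + U)*(2*U) = 2*U*(8 + U))
g = 306 (g = 2*(6 + 3)*(8 + (6 + 3)) = 2*9*(8 + 9) = 2*9*17 = 306)
c(X) = X*(2 + X)
(c(-9) + (242 + g))**2 = (-9*(2 - 9) + (242 + 306))**2 = (-9*(-7) + 548)**2 = (63 + 548)**2 = 611**2 = 373321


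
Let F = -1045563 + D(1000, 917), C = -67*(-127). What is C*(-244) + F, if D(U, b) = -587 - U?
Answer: -3123346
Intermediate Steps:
C = 8509
F = -1047150 (F = -1045563 + (-587 - 1*1000) = -1045563 + (-587 - 1000) = -1045563 - 1587 = -1047150)
C*(-244) + F = 8509*(-244) - 1047150 = -2076196 - 1047150 = -3123346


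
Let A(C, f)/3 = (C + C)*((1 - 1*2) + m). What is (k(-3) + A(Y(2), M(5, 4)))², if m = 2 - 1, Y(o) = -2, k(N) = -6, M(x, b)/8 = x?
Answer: 36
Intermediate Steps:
M(x, b) = 8*x
m = 1
A(C, f) = 0 (A(C, f) = 3*((C + C)*((1 - 1*2) + 1)) = 3*((2*C)*((1 - 2) + 1)) = 3*((2*C)*(-1 + 1)) = 3*((2*C)*0) = 3*0 = 0)
(k(-3) + A(Y(2), M(5, 4)))² = (-6 + 0)² = (-6)² = 36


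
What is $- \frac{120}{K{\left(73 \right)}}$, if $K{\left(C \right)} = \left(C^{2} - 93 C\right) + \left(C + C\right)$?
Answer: $\frac{20}{219} \approx 0.091324$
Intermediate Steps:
$K{\left(C \right)} = C^{2} - 91 C$ ($K{\left(C \right)} = \left(C^{2} - 93 C\right) + 2 C = C^{2} - 91 C$)
$- \frac{120}{K{\left(73 \right)}} = - \frac{120}{73 \left(-91 + 73\right)} = - \frac{120}{73 \left(-18\right)} = - \frac{120}{-1314} = \left(-120\right) \left(- \frac{1}{1314}\right) = \frac{20}{219}$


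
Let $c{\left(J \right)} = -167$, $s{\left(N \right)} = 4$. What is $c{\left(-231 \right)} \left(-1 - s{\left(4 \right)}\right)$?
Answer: $835$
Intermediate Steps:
$c{\left(-231 \right)} \left(-1 - s{\left(4 \right)}\right) = - 167 \left(-1 - 4\right) = \left(-167\right) \left(-5\right) = 835$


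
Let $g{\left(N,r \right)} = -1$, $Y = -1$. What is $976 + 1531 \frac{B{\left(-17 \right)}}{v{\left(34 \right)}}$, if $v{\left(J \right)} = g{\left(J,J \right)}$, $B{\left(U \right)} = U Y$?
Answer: $-25051$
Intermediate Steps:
$B{\left(U \right)} = - U$ ($B{\left(U \right)} = U \left(-1\right) = - U$)
$v{\left(J \right)} = -1$
$976 + 1531 \frac{B{\left(-17 \right)}}{v{\left(34 \right)}} = 976 + 1531 \frac{\left(-1\right) \left(-17\right)}{-1} = 976 + 1531 \cdot 17 \left(-1\right) = 976 + 1531 \left(-17\right) = 976 - 26027 = -25051$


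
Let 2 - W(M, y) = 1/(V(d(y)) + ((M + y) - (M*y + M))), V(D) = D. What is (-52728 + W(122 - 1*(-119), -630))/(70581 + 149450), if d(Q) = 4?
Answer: -185404235/773710868 ≈ -0.23963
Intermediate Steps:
W(M, y) = 2 - 1/(4 + y - M*y) (W(M, y) = 2 - 1/(4 + ((M + y) - (M*y + M))) = 2 - 1/(4 + ((M + y) - (M + M*y))) = 2 - 1/(4 + ((M + y) + (-M - M*y))) = 2 - 1/(4 + (y - M*y)) = 2 - 1/(4 + y - M*y))
(-52728 + W(122 - 1*(-119), -630))/(70581 + 149450) = (-52728 + (7 + 2*(-630) - 2*(122 - 1*(-119))*(-630))/(4 - 630 - 1*(122 - 1*(-119))*(-630)))/(70581 + 149450) = (-52728 + (7 - 1260 - 2*(122 + 119)*(-630))/(4 - 630 - 1*(122 + 119)*(-630)))/220031 = (-52728 + (7 - 1260 - 2*241*(-630))/(4 - 630 - 1*241*(-630)))*(1/220031) = (-52728 + (7 - 1260 + 303660)/(4 - 630 + 151830))*(1/220031) = (-52728 + 302407/151204)*(1/220031) = -7972382105/151204*1/220031 = -185404235/773710868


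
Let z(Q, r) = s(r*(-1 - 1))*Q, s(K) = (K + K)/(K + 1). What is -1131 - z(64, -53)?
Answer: -134585/107 ≈ -1257.8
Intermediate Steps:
s(K) = 2*K/(1 + K) (s(K) = (2*K)/(1 + K) = 2*K/(1 + K))
z(Q, r) = -4*Q*r/(1 - 2*r) (z(Q, r) = (2*(r*(-1 - 1))/(1 + r*(-1 - 1)))*Q = (2*(r*(-2))/(1 + r*(-2)))*Q = (2*(-2*r)/(1 - 2*r))*Q = (-4*r/(1 - 2*r))*Q = -4*Q*r/(1 - 2*r))
-1131 - z(64, -53) = -1131 - 4*64*(-53)/(-1 + 2*(-53)) = -1131 - 4*64*(-53)/(-1 - 106) = -1131 - 4*64*(-53)/(-107) = -1131 - 4*64*(-53)*(-1)/107 = -1131 - 1*13568/107 = -1131 - 13568/107 = -134585/107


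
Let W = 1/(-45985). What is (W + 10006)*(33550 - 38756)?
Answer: -2395415482254/45985 ≈ -5.2091e+7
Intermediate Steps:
W = -1/45985 ≈ -2.1746e-5
(W + 10006)*(33550 - 38756) = (-1/45985 + 10006)*(33550 - 38756) = (460125909/45985)*(-5206) = -2395415482254/45985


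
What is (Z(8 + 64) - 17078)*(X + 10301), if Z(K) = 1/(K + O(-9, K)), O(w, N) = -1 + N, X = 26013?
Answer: -88684344042/143 ≈ -6.2017e+8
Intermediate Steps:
Z(K) = 1/(-1 + 2*K) (Z(K) = 1/(K + (-1 + K)) = 1/(-1 + 2*K))
(Z(8 + 64) - 17078)*(X + 10301) = (1/(-1 + 2*(8 + 64)) - 17078)*(26013 + 10301) = (1/(-1 + 2*72) - 17078)*36314 = (1/(-1 + 144) - 17078)*36314 = (1/143 - 17078)*36314 = -2442153/143*36314 = -88684344042/143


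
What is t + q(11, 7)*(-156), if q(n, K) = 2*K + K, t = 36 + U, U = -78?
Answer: -3318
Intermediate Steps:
t = -42 (t = 36 - 78 = -42)
q(n, K) = 3*K
t + q(11, 7)*(-156) = -42 + (3*7)*(-156) = -42 + 21*(-156) = -42 - 3276 = -3318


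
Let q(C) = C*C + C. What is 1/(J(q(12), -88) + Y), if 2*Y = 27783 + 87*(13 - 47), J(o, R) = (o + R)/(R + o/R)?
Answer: 3950/49026383 ≈ 8.0569e-5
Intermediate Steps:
q(C) = C + C**2 (q(C) = C**2 + C = C + C**2)
J(o, R) = (R + o)/(R + o/R)
Y = 24825/2 (Y = (27783 + 87*(13 - 47))/2 = (27783 + 87*(-34))/2 = (27783 - 2958)/2 = (1/2)*24825 = 24825/2 ≈ 12413.)
1/(J(q(12), -88) + Y) = 1/(-88*(-88 + 12*(1 + 12))/(12*(1 + 12) + (-88)**2) + 24825/2) = 1/(-88*(-88 + 12*13)/(12*13 + 7744) + 24825/2) = 1/(-88*(-88 + 156)/(156 + 7744) + 24825/2) = 1/(-88*68/7900 + 24825/2) = 1/(-88*1/7900*68 + 24825/2) = 1/(-1496/1975 + 24825/2) = 1/(49026383/3950) = 3950/49026383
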